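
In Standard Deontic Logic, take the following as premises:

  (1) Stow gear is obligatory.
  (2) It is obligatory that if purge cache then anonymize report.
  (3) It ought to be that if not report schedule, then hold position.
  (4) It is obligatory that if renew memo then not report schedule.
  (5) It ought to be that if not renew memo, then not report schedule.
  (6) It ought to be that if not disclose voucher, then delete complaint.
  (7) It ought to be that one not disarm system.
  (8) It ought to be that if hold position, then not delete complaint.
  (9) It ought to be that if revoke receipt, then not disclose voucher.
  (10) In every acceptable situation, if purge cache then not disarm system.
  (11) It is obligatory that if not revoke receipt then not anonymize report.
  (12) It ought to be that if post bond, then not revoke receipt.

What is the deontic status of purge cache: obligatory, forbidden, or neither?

Forbidden

Premises 5 and 4 are O(¬renew_memo → ¬report_schedule) and O(renew_memo → ¬report_schedule); every ideal world satisfies ¬renew_memo or renew_memo, so in either case ¬report_schedule holds — hence O(¬report_schedule).
Applying K to premise 3 (O(¬report_schedule → hold_position)) and O(¬report_schedule) yields O(hold_position).
Premise 8 is O(hold_position → ¬delete_complaint); since O(hold_position), deontic closure gives O(¬delete_complaint).
Premise 6 is O(¬disclose_voucher → delete_complaint); contrapositively O(¬delete_complaint → disclose_voucher). Since O(¬delete_complaint) holds, K gives O(disclose_voucher).
Premise 9, O(revoke_receipt → ¬disclose_voucher), contraposes to O(disclose_voucher → ¬revoke_receipt); with O(disclose_voucher) we get O(¬revoke_receipt).
With premise 11, O(¬revoke_receipt → ¬anonymize_report), the K-axiom yields O(¬anonymize_report).
The contrapositive of premise 2 (O(purge_cache → anonymize_report)) is O(¬anonymize_report → ¬purge_cache), and O(¬anonymize_report) is already established, so O(¬purge_cache).
Premises 1, 7, 10, 12 do not contribute to this derivation.
Thus O(¬purge_cache), which is F(purge_cache): purge_cache is forbidden.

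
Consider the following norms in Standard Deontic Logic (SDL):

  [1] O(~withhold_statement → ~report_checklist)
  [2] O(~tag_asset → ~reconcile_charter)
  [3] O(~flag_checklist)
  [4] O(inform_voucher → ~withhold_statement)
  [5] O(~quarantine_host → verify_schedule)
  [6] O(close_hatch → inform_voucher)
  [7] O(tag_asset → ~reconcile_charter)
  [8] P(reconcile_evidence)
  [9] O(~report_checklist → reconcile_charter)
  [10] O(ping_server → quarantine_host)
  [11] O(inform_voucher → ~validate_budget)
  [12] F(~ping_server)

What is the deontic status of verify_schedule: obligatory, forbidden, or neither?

Premise 5 is O(~quarantine_host → verify_schedule), but O(~quarantine_host) is not derivable from the premises, so it does not yield O(verify_schedule).
No premise or chain of K-axiom applications forces O(verify_schedule), and none forces O(~verify_schedule). So verify_schedule is neither obligatory nor forbidden under these norms.

Neither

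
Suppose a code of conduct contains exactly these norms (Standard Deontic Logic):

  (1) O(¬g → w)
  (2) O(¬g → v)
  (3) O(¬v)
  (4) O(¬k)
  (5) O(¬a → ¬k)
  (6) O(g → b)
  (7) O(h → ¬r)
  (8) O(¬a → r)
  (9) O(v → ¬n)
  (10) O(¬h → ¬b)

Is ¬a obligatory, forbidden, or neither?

From premise 3 we have O(¬v).
Premise 2 is O(¬g → v); contrapositively O(¬v → g). Since O(¬v) holds, K gives O(g).
Applying K to premise 6 (O(g → b)) and O(g) yields O(b).
The contrapositive of premise 10 (O(¬h → ¬b)) is O(b → h), and O(b) is already established, so O(h).
Applying K to premise 7 (O(h → ¬r)) and O(h) yields O(¬r).
Premise 8 is O(¬a → r); contrapositively O(¬r → a). Since O(¬r) holds, K gives O(a).
Premises 1, 4, 5, 9 do not contribute to this derivation.
Thus O(a), which is F(¬a): ¬a is forbidden.

Forbidden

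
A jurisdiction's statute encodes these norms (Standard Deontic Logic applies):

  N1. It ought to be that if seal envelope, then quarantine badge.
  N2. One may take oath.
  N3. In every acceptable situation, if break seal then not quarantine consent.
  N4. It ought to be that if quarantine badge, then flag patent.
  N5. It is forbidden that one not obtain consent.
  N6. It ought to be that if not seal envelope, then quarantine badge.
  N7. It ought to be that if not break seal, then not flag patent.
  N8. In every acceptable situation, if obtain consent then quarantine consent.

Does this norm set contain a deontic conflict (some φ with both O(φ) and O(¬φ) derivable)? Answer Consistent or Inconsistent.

Inconsistent

By case analysis on ¬seal_envelope: premise 6 gives O(¬seal_envelope → quarantine_badge) and premise 1 gives O(seal_envelope → quarantine_badge), so O(quarantine_badge) either way.
From O(quarantine_badge) and premise 4, O(quarantine_badge → flag_patent), we obtain O(flag_patent).
Premise 7, O(¬break_seal → ¬flag_patent), contraposes to O(flag_patent → break_seal); with O(flag_patent) we get O(break_seal).
From O(break_seal) and premise 3, O(break_seal → ¬quarantine_consent), we obtain O(¬quarantine_consent).
Premise 8 is O(obtain_consent → quarantine_consent); contrapositively O(¬quarantine_consent → ¬obtain_consent). Since O(¬quarantine_consent) holds, K gives O(¬obtain_consent).
Yet premise 5 is F(¬obtain_consent), i.e. O(obtain_consent).
We now have both O(¬obtain_consent) and O(obtain_consent) — obtain_consent is simultaneously obligatory and forbidden, violating the D-axiom.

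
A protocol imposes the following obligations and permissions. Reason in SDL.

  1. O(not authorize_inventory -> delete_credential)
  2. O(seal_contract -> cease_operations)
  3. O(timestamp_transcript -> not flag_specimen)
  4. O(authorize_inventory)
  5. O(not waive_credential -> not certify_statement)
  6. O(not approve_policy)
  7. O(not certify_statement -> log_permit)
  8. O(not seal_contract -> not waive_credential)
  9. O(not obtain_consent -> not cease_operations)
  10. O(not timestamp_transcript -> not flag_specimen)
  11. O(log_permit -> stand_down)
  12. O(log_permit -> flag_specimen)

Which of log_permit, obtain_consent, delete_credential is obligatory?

obtain_consent

Premises 3 and 10 cover both cases: O(timestamp_transcript -> not flag_specimen) and O(not timestamp_transcript -> not flag_specimen). Since timestamp_transcript ∨ not timestamp_transcript is a tautology, O(not flag_specimen) follows.
Premise 12 is O(log_permit -> flag_specimen); contrapositively O(not flag_specimen -> not log_permit). Since O(not flag_specimen) holds, K gives O(not log_permit).
Premise 7, O(not certify_statement -> log_permit), contraposes to O(not log_permit -> certify_statement); with O(not log_permit) we get O(certify_statement).
Premise 5, O(not waive_credential -> not certify_statement), contraposes to O(certify_statement -> waive_credential); with O(certify_statement) we get O(waive_credential).
Premise 8, O(not seal_contract -> not waive_credential), contraposes to O(waive_credential -> seal_contract); with O(waive_credential) we get O(seal_contract).
With premise 2, O(seal_contract -> cease_operations), the K-axiom yields O(cease_operations).
Premise 9, O(not obtain_consent -> not cease_operations), contraposes to O(cease_operations -> obtain_consent); with O(cease_operations) we get O(obtain_consent).
So O(obtain_consent) holds — obtain_consent is obligatory. None of the other listed options is made obligatory by any chain of premises.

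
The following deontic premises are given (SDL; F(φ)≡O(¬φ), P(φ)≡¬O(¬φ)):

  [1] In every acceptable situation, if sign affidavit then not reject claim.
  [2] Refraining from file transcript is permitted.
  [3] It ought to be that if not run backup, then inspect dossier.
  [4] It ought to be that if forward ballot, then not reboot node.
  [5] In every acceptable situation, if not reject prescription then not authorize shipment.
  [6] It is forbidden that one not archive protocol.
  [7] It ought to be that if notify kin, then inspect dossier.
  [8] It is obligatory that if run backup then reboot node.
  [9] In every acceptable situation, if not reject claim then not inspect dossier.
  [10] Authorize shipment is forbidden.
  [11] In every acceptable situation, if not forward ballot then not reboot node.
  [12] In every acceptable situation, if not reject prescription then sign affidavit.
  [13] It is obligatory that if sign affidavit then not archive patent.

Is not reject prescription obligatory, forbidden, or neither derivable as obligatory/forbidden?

Premises 4 and 11 are O(forward_ballot → ¬reboot_node) and O(¬forward_ballot → ¬reboot_node); every ideal world satisfies forward_ballot or ¬forward_ballot, so in either case ¬reboot_node holds — hence O(¬reboot_node).
Premise 8, O(run_backup → reboot_node), contraposes to O(¬reboot_node → ¬run_backup); with O(¬reboot_node) we get O(¬run_backup).
With premise 3, O(¬run_backup → inspect_dossier), the K-axiom yields O(inspect_dossier).
The contrapositive of premise 9 (O(¬reject_claim → ¬inspect_dossier)) is O(inspect_dossier → reject_claim), and O(inspect_dossier) is already established, so O(reject_claim).
Premise 1, O(sign_affidavit → ¬reject_claim), contraposes to O(reject_claim → ¬sign_affidavit); with O(reject_claim) we get O(¬sign_affidavit).
Premise 12 is O(¬reject_prescription → sign_affidavit); contrapositively O(¬sign_affidavit → reject_prescription). Since O(¬sign_affidavit) holds, K gives O(reject_prescription).
Premises 2, 5, 6, 7, 10, 13 do not contribute to this derivation.
Thus O(reject_prescription), which is F(¬reject_prescription): ¬reject_prescription is forbidden.

Forbidden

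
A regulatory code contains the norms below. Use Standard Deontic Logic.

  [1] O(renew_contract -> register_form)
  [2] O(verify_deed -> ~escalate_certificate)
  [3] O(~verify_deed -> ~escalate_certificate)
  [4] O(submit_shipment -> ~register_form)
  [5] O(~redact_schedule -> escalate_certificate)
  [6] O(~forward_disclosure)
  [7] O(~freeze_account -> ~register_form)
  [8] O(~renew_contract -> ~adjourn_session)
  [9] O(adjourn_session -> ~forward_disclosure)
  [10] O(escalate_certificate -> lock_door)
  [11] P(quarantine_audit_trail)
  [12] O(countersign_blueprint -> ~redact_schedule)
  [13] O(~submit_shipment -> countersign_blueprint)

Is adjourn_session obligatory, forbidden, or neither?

By case analysis on ~verify_deed: premise 3 gives O(~verify_deed -> ~escalate_certificate) and premise 2 gives O(verify_deed -> ~escalate_certificate), so O(~escalate_certificate) either way.
Premise 5, O(~redact_schedule -> escalate_certificate), contraposes to O(~escalate_certificate -> redact_schedule); with O(~escalate_certificate) we get O(redact_schedule).
The contrapositive of premise 12 (O(countersign_blueprint -> ~redact_schedule)) is O(redact_schedule -> ~countersign_blueprint), and O(redact_schedule) is already established, so O(~countersign_blueprint).
The contrapositive of premise 13 (O(~submit_shipment -> countersign_blueprint)) is O(~countersign_blueprint -> submit_shipment), and O(~countersign_blueprint) is already established, so O(submit_shipment).
Premise 4 is O(submit_shipment -> ~register_form); since O(submit_shipment), deontic closure gives O(~register_form).
The contrapositive of premise 1 (O(renew_contract -> register_form)) is O(~register_form -> ~renew_contract), and O(~register_form) is already established, so O(~renew_contract).
From O(~renew_contract) and premise 8, O(~renew_contract -> ~adjourn_session), we obtain O(~adjourn_session).
Premises 6, 7, 9, 10, 11 do not contribute to this derivation.
Thus O(~adjourn_session), which is F(adjourn_session): adjourn_session is forbidden.

Forbidden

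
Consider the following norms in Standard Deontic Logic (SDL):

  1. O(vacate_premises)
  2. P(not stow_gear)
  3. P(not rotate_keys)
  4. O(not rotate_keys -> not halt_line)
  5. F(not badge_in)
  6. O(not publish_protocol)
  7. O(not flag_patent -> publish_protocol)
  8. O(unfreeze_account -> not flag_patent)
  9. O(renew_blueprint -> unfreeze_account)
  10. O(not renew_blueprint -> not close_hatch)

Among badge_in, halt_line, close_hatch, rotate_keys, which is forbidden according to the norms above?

Premise 6 gives O(not publish_protocol).
Premise 7 is O(not flag_patent -> publish_protocol); contrapositively O(not publish_protocol -> flag_patent). Since O(not publish_protocol) holds, K gives O(flag_patent).
Premise 8, O(unfreeze_account -> not flag_patent), contraposes to O(flag_patent -> not unfreeze_account); with O(flag_patent) we get O(not unfreeze_account).
Premise 9, O(renew_blueprint -> unfreeze_account), contraposes to O(not unfreeze_account -> not renew_blueprint); with O(not unfreeze_account) we get O(not renew_blueprint).
Premise 10 is O(not renew_blueprint -> not close_hatch); since O(not renew_blueprint), deontic closure gives O(not close_hatch).
So O(not close_hatch) holds, i.e. close_hatch is forbidden. None of the other listed options is forbidden under the premises.

close_hatch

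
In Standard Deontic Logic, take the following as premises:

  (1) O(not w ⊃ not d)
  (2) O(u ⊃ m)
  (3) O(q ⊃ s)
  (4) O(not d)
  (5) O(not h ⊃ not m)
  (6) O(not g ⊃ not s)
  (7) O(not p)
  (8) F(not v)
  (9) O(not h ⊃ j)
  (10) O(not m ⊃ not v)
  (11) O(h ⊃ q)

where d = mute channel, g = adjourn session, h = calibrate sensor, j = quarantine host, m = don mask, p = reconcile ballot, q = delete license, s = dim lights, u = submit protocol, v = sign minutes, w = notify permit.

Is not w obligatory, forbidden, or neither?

Neither

Premise 1 is O(not w ⊃ not d); even if O(not d) held, inferring O(not w) would be affirming the consequent — invalid.
No premise or chain of K-axiom applications forces O(not w), and none forces O(w). So not w is neither obligatory nor forbidden under these norms.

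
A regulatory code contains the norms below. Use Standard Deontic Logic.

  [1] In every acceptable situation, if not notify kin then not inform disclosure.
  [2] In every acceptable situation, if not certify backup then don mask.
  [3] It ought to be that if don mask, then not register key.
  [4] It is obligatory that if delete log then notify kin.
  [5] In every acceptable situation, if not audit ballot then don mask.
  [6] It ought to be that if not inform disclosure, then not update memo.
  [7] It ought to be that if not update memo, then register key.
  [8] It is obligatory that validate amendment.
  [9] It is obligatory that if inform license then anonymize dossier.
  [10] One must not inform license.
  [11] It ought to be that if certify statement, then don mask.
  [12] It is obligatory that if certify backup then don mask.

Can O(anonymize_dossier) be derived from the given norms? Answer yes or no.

Premise 9 is O(inform_license → anonymize_dossier), but O(inform_license) is not derivable from the premises, so it does not yield O(anonymize_dossier).
No other premise forces O(anonymize_dossier). An ideal world satisfying every premise can still have anonymize_dossier false, so O(anonymize_dossier) is not derivable.

No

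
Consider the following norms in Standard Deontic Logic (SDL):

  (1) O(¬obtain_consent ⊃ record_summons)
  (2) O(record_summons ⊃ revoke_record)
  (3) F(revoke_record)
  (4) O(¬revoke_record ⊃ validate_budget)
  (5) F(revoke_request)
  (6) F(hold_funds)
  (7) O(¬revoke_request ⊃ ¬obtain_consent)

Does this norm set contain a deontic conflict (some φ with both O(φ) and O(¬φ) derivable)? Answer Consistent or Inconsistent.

Inconsistent

F(revoke_request) at premise 5 means O(¬revoke_request).
From O(¬revoke_request) and premise 7, O(¬revoke_request ⊃ ¬obtain_consent), we obtain O(¬obtain_consent).
Premise 1 is O(¬obtain_consent ⊃ record_summons); since O(¬obtain_consent), deontic closure gives O(record_summons).
With premise 2, O(record_summons ⊃ revoke_record), the K-axiom yields O(revoke_record).
Yet premise 3 is F(revoke_record), i.e. O(¬revoke_record).
We now have both O(revoke_record) and O(¬revoke_record) — revoke_record is simultaneously obligatory and forbidden, violating the D-axiom.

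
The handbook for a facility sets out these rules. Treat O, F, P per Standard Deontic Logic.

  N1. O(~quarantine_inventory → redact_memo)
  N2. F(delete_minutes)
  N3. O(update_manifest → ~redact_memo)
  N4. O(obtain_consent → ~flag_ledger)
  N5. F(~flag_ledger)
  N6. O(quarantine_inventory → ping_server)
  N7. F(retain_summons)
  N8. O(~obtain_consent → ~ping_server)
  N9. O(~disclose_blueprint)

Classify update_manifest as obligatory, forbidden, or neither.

Forbidden

Premise 5, F(~flag_ledger), is equivalent to O(flag_ledger).
The contrapositive of premise 4 (O(obtain_consent → ~flag_ledger)) is O(flag_ledger → ~obtain_consent), and O(flag_ledger) is already established, so O(~obtain_consent).
With premise 8, O(~obtain_consent → ~ping_server), the K-axiom yields O(~ping_server).
Premise 6 is O(quarantine_inventory → ping_server); contrapositively O(~ping_server → ~quarantine_inventory). Since O(~ping_server) holds, K gives O(~quarantine_inventory).
From O(~quarantine_inventory) and premise 1, O(~quarantine_inventory → redact_memo), we obtain O(redact_memo).
Premise 3 is O(update_manifest → ~redact_memo); contrapositively O(redact_memo → ~update_manifest). Since O(redact_memo) holds, K gives O(~update_manifest).
Premises 2, 7, 9 do not contribute to this derivation.
Thus O(~update_manifest), which is F(update_manifest): update_manifest is forbidden.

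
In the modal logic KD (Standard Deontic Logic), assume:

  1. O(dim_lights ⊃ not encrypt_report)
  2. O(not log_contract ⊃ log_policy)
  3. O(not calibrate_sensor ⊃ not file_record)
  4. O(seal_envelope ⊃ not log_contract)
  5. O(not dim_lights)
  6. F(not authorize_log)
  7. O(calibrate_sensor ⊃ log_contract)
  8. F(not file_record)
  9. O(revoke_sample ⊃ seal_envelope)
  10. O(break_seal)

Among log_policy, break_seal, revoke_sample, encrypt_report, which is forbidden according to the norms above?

revoke_sample

F(not file_record) at premise 8 means O(file_record).
Premise 3, O(not calibrate_sensor ⊃ not file_record), contraposes to O(file_record ⊃ calibrate_sensor); with O(file_record) we get O(calibrate_sensor).
From O(calibrate_sensor) and premise 7, O(calibrate_sensor ⊃ log_contract), we obtain O(log_contract).
Premise 4, O(seal_envelope ⊃ not log_contract), contraposes to O(log_contract ⊃ not seal_envelope); with O(log_contract) we get O(not seal_envelope).
The contrapositive of premise 9 (O(revoke_sample ⊃ seal_envelope)) is O(not seal_envelope ⊃ not revoke_sample), and O(not seal_envelope) is already established, so O(not revoke_sample).
So O(not revoke_sample) holds, i.e. revoke_sample is forbidden. None of the other listed options is forbidden under the premises.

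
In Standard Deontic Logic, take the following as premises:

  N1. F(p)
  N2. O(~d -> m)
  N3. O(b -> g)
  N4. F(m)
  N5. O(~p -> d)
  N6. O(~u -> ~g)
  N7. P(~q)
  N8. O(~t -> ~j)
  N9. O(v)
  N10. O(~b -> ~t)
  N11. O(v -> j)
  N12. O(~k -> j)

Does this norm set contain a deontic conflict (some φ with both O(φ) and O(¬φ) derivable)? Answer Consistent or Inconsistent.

Consistent

Premise 2 is O(~d -> m), but O(~d) is not derivable from the premises, so it does not yield O(m).
So O(m) is not derivable, and the apparent clash with O(~m) does not arise.
A world satisfying every obligation exists (e.g. b=true, d=true, g=true, j=true, k=false, m=false, p=false, q=false, t=true, u=true, v=true); no atom is both obligatory and forbidden, so the set is consistent.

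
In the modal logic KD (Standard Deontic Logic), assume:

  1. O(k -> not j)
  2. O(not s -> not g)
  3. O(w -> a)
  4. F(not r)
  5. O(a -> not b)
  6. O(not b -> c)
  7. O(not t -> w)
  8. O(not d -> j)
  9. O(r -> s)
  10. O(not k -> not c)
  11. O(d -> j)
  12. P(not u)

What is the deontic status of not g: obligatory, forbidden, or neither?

Premise 2 is O(not s -> not g), but O(not s) is not derivable from the premises, so it does not yield O(not g).
No premise or chain of K-axiom applications forces O(not g), and none forces O(g). So not g is neither obligatory nor forbidden under these norms.

Neither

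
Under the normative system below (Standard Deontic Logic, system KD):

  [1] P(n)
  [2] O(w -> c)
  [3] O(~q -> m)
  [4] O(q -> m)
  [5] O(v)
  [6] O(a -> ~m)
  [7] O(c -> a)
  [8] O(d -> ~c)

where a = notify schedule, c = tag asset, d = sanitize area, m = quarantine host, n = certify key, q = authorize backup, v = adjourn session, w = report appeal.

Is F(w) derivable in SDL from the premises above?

Yes

Premises 3 and 4 cover both cases: O(~q -> m) and O(q -> m). Since ~q ∨ q is a tautology, O(m) follows.
Premise 6 is O(a -> ~m); contrapositively O(m -> ~a). Since O(m) holds, K gives O(~a).
Premise 7 is O(c -> a); contrapositively O(~a -> ~c). Since O(~a) holds, K gives O(~c).
Premise 2 is O(w -> c); contrapositively O(~c -> ~w). Since O(~c) holds, K gives O(~w).
Premises 1, 5, 8 do not contribute to this derivation.
So O(~w) holds, i.e. F(w). The claim follows.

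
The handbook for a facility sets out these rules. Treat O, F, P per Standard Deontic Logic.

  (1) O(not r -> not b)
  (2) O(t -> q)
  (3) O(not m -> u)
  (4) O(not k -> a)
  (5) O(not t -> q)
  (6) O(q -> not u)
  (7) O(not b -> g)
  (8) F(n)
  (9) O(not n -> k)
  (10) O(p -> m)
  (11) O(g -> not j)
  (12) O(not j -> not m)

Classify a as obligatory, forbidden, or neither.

Premise 4 is O(not k -> a), but O(not k) is not derivable from the premises, so it does not yield O(a).
No premise or chain of K-axiom applications forces O(a), and none forces O(not a). So a is neither obligatory nor forbidden under these norms.

Neither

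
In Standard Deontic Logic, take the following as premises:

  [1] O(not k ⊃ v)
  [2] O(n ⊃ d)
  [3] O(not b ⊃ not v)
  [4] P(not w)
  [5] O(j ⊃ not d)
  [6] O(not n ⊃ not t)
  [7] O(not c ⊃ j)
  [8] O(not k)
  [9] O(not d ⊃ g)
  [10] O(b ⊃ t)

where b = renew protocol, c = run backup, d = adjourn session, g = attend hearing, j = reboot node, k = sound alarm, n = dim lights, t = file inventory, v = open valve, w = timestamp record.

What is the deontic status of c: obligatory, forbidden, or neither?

Obligatory

Premise 8 gives O(not k).
Applying K to premise 1 (O(not k ⊃ v)) and O(not k) yields O(v).
Premise 3 is O(not b ⊃ not v); contrapositively O(v ⊃ b). Since O(v) holds, K gives O(b).
With premise 10, O(b ⊃ t), the K-axiom yields O(t).
Premise 6 is O(not n ⊃ not t); contrapositively O(t ⊃ n). Since O(t) holds, K gives O(n).
From O(n) and premise 2, O(n ⊃ d), we obtain O(d).
Premise 5, O(j ⊃ not d), contraposes to O(d ⊃ not j); with O(d) we get O(not j).
Premise 7 is O(not c ⊃ j); contrapositively O(not j ⊃ c). Since O(not j) holds, K gives O(c).
Premises 4, 9 do not contribute to this derivation.
Hence c is obligatory.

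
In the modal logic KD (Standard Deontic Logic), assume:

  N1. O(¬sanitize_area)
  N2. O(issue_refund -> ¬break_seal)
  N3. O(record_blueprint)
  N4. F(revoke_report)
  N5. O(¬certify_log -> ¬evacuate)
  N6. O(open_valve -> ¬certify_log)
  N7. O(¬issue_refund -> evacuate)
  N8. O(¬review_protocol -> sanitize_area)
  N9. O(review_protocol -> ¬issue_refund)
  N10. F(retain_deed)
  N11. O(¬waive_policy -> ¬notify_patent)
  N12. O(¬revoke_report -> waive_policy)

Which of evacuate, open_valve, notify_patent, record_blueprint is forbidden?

Premise 1 states O(¬sanitize_area) outright.
Premise 8, O(¬review_protocol -> sanitize_area), contraposes to O(¬sanitize_area -> review_protocol); with O(¬sanitize_area) we get O(review_protocol).
Applying K to premise 9 (O(review_protocol -> ¬issue_refund)) and O(review_protocol) yields O(¬issue_refund).
From O(¬issue_refund) and premise 7, O(¬issue_refund -> evacuate), we obtain O(evacuate).
Premise 5, O(¬certify_log -> ¬evacuate), contraposes to O(evacuate -> certify_log); with O(evacuate) we get O(certify_log).
Premise 6 is O(open_valve -> ¬certify_log); contrapositively O(certify_log -> ¬open_valve). Since O(certify_log) holds, K gives O(¬open_valve).
So O(¬open_valve) holds, i.e. open_valve is forbidden. None of the other listed options is forbidden under the premises.

open_valve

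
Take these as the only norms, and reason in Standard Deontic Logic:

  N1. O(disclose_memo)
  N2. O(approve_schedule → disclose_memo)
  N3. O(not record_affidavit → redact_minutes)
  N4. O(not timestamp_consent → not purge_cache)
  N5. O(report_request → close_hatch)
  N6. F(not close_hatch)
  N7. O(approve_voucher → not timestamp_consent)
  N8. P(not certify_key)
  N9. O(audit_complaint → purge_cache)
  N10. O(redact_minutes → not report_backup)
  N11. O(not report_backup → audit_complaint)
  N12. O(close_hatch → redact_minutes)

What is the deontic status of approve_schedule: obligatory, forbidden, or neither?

Premise 2 is O(approve_schedule → disclose_memo); even if O(disclose_memo) held, inferring O(approve_schedule) would be affirming the consequent — invalid.
No premise or chain of K-axiom applications forces O(approve_schedule), and none forces O(not approve_schedule). So approve_schedule is neither obligatory nor forbidden under these norms.

Neither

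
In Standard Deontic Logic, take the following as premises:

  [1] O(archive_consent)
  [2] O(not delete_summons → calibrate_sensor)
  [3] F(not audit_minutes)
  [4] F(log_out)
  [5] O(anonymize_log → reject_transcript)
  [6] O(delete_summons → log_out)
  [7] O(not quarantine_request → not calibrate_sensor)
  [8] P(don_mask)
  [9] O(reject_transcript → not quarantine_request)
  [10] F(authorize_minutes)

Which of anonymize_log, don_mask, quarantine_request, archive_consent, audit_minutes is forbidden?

anonymize_log

Premise 4, F(log_out), is equivalent to O(not log_out).
Premise 6 is O(delete_summons → log_out); contrapositively O(not log_out → not delete_summons). Since O(not log_out) holds, K gives O(not delete_summons).
Applying K to premise 2 (O(not delete_summons → calibrate_sensor)) and O(not delete_summons) yields O(calibrate_sensor).
Premise 7 is O(not quarantine_request → not calibrate_sensor); contrapositively O(calibrate_sensor → quarantine_request). Since O(calibrate_sensor) holds, K gives O(quarantine_request).
Premise 9, O(reject_transcript → not quarantine_request), contraposes to O(quarantine_request → not reject_transcript); with O(quarantine_request) we get O(not reject_transcript).
Premise 5, O(anonymize_log → reject_transcript), contraposes to O(not reject_transcript → not anonymize_log); with O(not reject_transcript) we get O(not anonymize_log).
So O(not anonymize_log) holds, i.e. anonymize_log is forbidden. None of the other listed options is forbidden under the premises.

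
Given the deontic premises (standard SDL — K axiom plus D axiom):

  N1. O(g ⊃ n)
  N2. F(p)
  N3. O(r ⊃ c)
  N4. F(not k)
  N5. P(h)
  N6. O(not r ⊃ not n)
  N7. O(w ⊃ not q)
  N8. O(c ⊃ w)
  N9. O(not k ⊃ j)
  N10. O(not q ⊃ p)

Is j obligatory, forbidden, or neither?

Neither

Premise 9 is O(not k ⊃ j), but O(not k) is not derivable from the premises, so it does not yield O(j).
No premise or chain of K-axiom applications forces O(j), and none forces O(not j). So j is neither obligatory nor forbidden under these norms.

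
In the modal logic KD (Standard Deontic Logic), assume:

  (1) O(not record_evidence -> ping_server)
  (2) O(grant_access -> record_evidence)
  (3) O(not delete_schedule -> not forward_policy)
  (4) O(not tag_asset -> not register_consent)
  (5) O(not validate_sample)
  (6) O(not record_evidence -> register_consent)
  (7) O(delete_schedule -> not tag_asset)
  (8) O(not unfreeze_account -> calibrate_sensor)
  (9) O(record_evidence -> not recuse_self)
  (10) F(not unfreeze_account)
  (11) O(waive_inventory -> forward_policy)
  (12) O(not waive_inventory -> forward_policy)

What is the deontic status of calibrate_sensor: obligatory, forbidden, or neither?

Premise 8 is O(not unfreeze_account -> calibrate_sensor), but O(not unfreeze_account) is not derivable from the premises, so it does not yield O(calibrate_sensor).
No premise or chain of K-axiom applications forces O(calibrate_sensor), and none forces O(not calibrate_sensor). So calibrate_sensor is neither obligatory nor forbidden under these norms.

Neither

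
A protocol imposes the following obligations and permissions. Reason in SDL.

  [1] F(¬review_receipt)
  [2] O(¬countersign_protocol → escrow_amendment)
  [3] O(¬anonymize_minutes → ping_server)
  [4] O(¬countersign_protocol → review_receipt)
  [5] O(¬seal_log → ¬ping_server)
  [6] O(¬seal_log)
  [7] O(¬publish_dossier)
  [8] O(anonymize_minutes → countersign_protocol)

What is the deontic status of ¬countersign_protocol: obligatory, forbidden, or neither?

Forbidden

Premise 6 states O(¬seal_log) outright.
With premise 5, O(¬seal_log → ¬ping_server), the K-axiom yields O(¬ping_server).
The contrapositive of premise 3 (O(¬anonymize_minutes → ping_server)) is O(¬ping_server → anonymize_minutes), and O(¬ping_server) is already established, so O(anonymize_minutes).
From O(anonymize_minutes) and premise 8, O(anonymize_minutes → countersign_protocol), we obtain O(countersign_protocol).
Premises 1, 2, 4, 7 do not contribute to this derivation.
Thus O(countersign_protocol), which is F(¬countersign_protocol): ¬countersign_protocol is forbidden.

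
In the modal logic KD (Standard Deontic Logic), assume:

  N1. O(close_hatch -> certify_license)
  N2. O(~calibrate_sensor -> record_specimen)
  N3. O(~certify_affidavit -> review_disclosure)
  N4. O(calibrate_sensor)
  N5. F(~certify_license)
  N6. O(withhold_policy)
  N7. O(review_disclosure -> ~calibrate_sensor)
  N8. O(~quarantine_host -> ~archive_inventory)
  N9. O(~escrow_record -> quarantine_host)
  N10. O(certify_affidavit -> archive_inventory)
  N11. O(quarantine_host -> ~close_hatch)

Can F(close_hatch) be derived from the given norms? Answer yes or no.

Yes

Premise 4 states O(calibrate_sensor) outright.
The contrapositive of premise 7 (O(review_disclosure -> ~calibrate_sensor)) is O(calibrate_sensor -> ~review_disclosure), and O(calibrate_sensor) is already established, so O(~review_disclosure).
Premise 3 is O(~certify_affidavit -> review_disclosure); contrapositively O(~review_disclosure -> certify_affidavit). Since O(~review_disclosure) holds, K gives O(certify_affidavit).
With premise 10, O(certify_affidavit -> archive_inventory), the K-axiom yields O(archive_inventory).
The contrapositive of premise 8 (O(~quarantine_host -> ~archive_inventory)) is O(archive_inventory -> quarantine_host), and O(archive_inventory) is already established, so O(quarantine_host).
With premise 11, O(quarantine_host -> ~close_hatch), the K-axiom yields O(~close_hatch).
Premises 1, 2, 5, 6, 9 do not contribute to this derivation.
So O(~close_hatch) holds, i.e. F(close_hatch). The claim follows.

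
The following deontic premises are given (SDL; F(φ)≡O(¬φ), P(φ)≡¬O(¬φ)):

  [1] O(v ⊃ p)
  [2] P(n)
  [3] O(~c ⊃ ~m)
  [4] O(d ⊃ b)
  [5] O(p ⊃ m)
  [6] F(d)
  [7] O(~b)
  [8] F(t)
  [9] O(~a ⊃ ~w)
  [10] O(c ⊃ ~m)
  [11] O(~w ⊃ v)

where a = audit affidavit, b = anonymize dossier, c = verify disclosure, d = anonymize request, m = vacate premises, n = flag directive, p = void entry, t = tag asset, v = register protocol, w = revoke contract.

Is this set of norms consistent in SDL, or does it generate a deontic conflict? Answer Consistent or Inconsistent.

Premise 4 is O(d ⊃ b), but O(d) is not derivable from the premises, so it does not yield O(b).
So O(b) is not derivable, and the apparent clash with O(~b) does not arise.
A world satisfying every obligation exists (e.g. a=true, b=false, c=false, d=false, m=false, n=false, p=false, t=false, v=false, w=true); no atom is both obligatory and forbidden, so the set is consistent.

Consistent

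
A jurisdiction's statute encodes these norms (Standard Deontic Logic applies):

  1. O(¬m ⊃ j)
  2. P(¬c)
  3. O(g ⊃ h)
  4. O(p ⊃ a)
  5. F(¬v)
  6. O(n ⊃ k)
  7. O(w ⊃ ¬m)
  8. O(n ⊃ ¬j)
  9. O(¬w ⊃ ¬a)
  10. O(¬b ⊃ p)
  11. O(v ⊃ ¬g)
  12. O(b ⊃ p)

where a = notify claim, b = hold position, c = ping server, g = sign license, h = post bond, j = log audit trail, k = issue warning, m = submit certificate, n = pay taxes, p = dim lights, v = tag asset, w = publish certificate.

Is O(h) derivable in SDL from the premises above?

Premise 3 is O(g ⊃ h), but O(g) is not derivable from the premises, so it does not yield O(h).
No other premise forces O(h). An ideal world satisfying every premise can still have h false, so O(h) is not derivable.

No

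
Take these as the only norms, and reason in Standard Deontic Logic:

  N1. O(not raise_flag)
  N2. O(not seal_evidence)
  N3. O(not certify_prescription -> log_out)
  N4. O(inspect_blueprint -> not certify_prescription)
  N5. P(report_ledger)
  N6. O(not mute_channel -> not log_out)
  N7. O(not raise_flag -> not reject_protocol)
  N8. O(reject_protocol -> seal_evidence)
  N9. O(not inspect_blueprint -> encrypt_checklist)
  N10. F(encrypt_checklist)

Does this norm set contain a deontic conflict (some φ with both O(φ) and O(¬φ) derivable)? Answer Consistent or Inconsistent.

Premise 8 is O(reject_protocol -> seal_evidence), but O(reject_protocol) is not derivable from the premises, so it does not yield O(seal_evidence).
So O(seal_evidence) is not derivable, and the apparent clash with O(not seal_evidence) does not arise.
A world satisfying every obligation exists (e.g. certify_prescription=false, encrypt_checklist=false, inspect_blueprint=true, log_out=true, mute_channel=true, raise_flag=false, reject_protocol=false, report_ledger=false, seal_evidence=false); no atom is both obligatory and forbidden, so the set is consistent.

Consistent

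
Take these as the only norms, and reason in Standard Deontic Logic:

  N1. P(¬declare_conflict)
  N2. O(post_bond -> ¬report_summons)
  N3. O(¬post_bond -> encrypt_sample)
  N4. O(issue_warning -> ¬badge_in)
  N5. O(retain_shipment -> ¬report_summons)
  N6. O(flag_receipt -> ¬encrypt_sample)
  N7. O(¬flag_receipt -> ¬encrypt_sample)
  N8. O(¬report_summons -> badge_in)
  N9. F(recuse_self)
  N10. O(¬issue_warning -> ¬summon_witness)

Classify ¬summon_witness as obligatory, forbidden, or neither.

Obligatory

By case analysis on ¬flag_receipt: premise 7 gives O(¬flag_receipt -> ¬encrypt_sample) and premise 6 gives O(flag_receipt -> ¬encrypt_sample), so O(¬encrypt_sample) either way.
Premise 3 is O(¬post_bond -> encrypt_sample); contrapositively O(¬encrypt_sample -> post_bond). Since O(¬encrypt_sample) holds, K gives O(post_bond).
From O(post_bond) and premise 2, O(post_bond -> ¬report_summons), we obtain O(¬report_summons).
From O(¬report_summons) and premise 8, O(¬report_summons -> badge_in), we obtain O(badge_in).
The contrapositive of premise 4 (O(issue_warning -> ¬badge_in)) is O(badge_in -> ¬issue_warning), and O(badge_in) is already established, so O(¬issue_warning).
Applying K to premise 10 (O(¬issue_warning -> ¬summon_witness)) and O(¬issue_warning) yields O(¬summon_witness).
Premises 1, 5, 9 do not contribute to this derivation.
Hence ¬summon_witness is obligatory.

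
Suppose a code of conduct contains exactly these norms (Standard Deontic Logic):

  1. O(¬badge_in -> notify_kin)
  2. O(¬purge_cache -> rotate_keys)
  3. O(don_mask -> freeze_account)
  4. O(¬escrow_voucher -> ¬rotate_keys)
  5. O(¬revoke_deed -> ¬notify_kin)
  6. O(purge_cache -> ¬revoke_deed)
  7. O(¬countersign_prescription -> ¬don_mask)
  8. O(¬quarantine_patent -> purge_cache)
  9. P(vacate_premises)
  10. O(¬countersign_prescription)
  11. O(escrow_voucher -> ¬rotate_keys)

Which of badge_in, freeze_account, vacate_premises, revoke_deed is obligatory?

Premises 4 and 11 cover both cases: O(¬escrow_voucher -> ¬rotate_keys) and O(escrow_voucher -> ¬rotate_keys). Since ¬escrow_voucher ∨ escrow_voucher is a tautology, O(¬rotate_keys) follows.
Premise 2, O(¬purge_cache -> rotate_keys), contraposes to O(¬rotate_keys -> purge_cache); with O(¬rotate_keys) we get O(purge_cache).
With premise 6, O(purge_cache -> ¬revoke_deed), the K-axiom yields O(¬revoke_deed).
Premise 5 is O(¬revoke_deed -> ¬notify_kin); since O(¬revoke_deed), deontic closure gives O(¬notify_kin).
Premise 1, O(¬badge_in -> notify_kin), contraposes to O(¬notify_kin -> badge_in); with O(¬notify_kin) we get O(badge_in).
So O(badge_in) holds — badge_in is obligatory. None of the other listed options is made obligatory by any chain of premises.

badge_in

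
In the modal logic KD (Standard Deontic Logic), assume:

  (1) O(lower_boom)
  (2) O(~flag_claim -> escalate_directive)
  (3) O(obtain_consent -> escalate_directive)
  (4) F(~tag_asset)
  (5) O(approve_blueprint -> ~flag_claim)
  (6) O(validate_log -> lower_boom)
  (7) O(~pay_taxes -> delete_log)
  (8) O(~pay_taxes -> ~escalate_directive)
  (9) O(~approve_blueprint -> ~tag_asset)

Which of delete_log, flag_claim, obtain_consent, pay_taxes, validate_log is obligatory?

F(~tag_asset) at premise 4 means O(tag_asset).
Premise 9 is O(~approve_blueprint -> ~tag_asset); contrapositively O(tag_asset -> approve_blueprint). Since O(tag_asset) holds, K gives O(approve_blueprint).
Applying K to premise 5 (O(approve_blueprint -> ~flag_claim)) and O(approve_blueprint) yields O(~flag_claim).
Premise 2 is O(~flag_claim -> escalate_directive); since O(~flag_claim), deontic closure gives O(escalate_directive).
Premise 8 is O(~pay_taxes -> ~escalate_directive); contrapositively O(escalate_directive -> pay_taxes). Since O(escalate_directive) holds, K gives O(pay_taxes).
So O(pay_taxes) holds — pay_taxes is obligatory. None of the other listed options is made obligatory by any chain of premises.

pay_taxes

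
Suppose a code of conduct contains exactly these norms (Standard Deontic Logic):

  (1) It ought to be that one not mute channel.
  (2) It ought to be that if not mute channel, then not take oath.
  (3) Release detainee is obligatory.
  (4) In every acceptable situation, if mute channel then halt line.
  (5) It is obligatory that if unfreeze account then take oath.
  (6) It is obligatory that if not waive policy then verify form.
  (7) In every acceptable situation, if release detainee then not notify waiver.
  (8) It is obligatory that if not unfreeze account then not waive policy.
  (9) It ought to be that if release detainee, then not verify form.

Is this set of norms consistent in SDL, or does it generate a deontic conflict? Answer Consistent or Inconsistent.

Inconsistent

From premise 1 we have O(¬mute_channel).
Applying K to premise 2 (O(¬mute_channel → ¬take_oath)) and O(¬mute_channel) yields O(¬take_oath).
The contrapositive of premise 5 (O(unfreeze_account → take_oath)) is O(¬take_oath → ¬unfreeze_account), and O(¬take_oath) is already established, so O(¬unfreeze_account).
Premise 8 is O(¬unfreeze_account → ¬waive_policy); since O(¬unfreeze_account), deontic closure gives O(¬waive_policy).
From O(¬waive_policy) and premise 6, O(¬waive_policy → verify_form), we obtain O(verify_form).
Premise 9, O(release_detainee → ¬verify_form), contraposes to O(verify_form → ¬release_detainee); with O(verify_form) we get O(¬release_detainee).
But premise 3 directly asserts O(release_detainee).
We now have both O(¬release_detainee) and O(release_detainee) — release_detainee is simultaneously obligatory and forbidden, violating the D-axiom.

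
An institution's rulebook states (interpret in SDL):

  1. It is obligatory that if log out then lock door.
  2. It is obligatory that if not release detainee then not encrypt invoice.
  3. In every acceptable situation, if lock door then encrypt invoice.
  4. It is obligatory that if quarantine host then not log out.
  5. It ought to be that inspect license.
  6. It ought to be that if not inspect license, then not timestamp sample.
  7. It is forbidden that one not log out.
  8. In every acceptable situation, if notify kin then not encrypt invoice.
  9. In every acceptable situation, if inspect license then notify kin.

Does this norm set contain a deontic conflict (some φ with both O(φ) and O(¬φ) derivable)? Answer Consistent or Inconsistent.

Inconsistent

From premise 5 we have O(inspect_license).
Applying K to premise 9 (O(inspect_license → notify_kin)) and O(inspect_license) yields O(notify_kin).
Applying K to premise 8 (O(notify_kin → ¬encrypt_invoice)) and O(notify_kin) yields O(¬encrypt_invoice).
The contrapositive of premise 3 (O(lock_door → encrypt_invoice)) is O(¬encrypt_invoice → ¬lock_door), and O(¬encrypt_invoice) is already established, so O(¬lock_door).
Premise 1 is O(log_out → lock_door); contrapositively O(¬lock_door → ¬log_out). Since O(¬lock_door) holds, K gives O(¬log_out).
However, F(¬log_out) at premise 7 amounts to O(log_out).
We now have both O(¬log_out) and O(log_out) — log_out is simultaneously obligatory and forbidden, violating the D-axiom.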